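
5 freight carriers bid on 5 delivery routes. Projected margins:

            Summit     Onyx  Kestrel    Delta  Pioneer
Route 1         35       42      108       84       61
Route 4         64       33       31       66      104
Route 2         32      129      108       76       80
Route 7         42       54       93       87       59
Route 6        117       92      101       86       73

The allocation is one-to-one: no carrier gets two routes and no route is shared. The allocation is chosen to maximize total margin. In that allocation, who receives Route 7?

Delta receives Route 7.

Optimal: Summit→Route 6 ($117k), Onyx→Route 2 ($129k), Kestrel→Route 1 ($108k), Delta→Route 7 ($87k), Pioneer→Route 4 ($104k) — total 117+129+108+87+104 = $545k.
Next-best assignment: Summit→Route 6, Onyx→Route 2, Kestrel→Route 7, Delta→Route 1, Pioneer→Route 4 = $527k.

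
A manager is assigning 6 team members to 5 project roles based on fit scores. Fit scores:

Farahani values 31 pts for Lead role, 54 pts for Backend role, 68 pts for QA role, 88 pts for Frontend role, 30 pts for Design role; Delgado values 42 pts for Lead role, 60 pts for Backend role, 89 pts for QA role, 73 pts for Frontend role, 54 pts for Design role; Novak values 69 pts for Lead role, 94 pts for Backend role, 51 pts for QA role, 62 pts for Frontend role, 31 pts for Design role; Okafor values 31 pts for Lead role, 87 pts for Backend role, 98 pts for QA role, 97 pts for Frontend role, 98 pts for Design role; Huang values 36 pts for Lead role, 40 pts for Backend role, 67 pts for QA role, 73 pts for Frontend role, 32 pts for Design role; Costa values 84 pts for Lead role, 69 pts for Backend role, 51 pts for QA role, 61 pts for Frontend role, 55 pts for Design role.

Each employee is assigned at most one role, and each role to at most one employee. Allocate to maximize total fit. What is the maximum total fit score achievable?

Treat this as an assignment problem: match each employee to one role.
Optimal: Costa→Lead role (84 pts), Novak→Backend role (94 pts), Delgado→QA role (89 pts), Farahani→Frontend role (88 pts), Okafor→Design role (98 pts) — total 84+94+89+88+98 = 453 pts.

Maximum total: 453 pts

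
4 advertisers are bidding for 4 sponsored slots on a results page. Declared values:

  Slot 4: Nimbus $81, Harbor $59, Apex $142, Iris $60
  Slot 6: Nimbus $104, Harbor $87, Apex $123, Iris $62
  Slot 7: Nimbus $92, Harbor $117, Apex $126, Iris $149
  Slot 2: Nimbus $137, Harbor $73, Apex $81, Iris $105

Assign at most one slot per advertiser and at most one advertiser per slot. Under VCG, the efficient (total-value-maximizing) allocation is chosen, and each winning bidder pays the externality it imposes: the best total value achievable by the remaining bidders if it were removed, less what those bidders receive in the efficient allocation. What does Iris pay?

Iris pays $30.

Efficient allocation: Nimbus→Slot 2 ($137), Harbor→Slot 6 ($87), Apex→Slot 4 ($142), Iris→Slot 7 ($149); total welfare W = $515.
Iris receives Slot 7 at value $149, so the others get W − 149 = $366.
Without Iris: best allocation of the remaining 3 bidders over all 4 slots is Nimbus→Slot 2 ($137), Harbor→Slot 7 ($117), Apex→Slot 4 ($142), total $396.
VCG payment = (others' best without Iris) − (others' welfare with Iris) = 396 − 366 = $30.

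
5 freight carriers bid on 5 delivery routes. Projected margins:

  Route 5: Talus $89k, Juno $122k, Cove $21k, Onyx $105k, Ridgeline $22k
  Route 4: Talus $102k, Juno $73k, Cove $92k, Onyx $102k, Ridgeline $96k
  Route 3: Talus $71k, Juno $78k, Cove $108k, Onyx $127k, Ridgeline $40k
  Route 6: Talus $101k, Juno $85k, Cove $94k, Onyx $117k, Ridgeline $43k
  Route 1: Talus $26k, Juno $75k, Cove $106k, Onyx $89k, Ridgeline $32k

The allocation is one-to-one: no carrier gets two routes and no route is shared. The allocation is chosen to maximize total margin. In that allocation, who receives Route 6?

Talus receives Route 6.

This is a one-to-one assignment (maximum-weight bipartite matching).
Optimal: Talus→Route 6 ($101k), Juno→Route 5 ($122k), Cove→Route 1 ($106k), Onyx→Route 3 ($127k), Ridgeline→Route 4 ($96k) — total 101+122+106+127+96 = $552k.
Swapping Talus↔Onyx (Talus→Route 3 $71k, Onyx→Route 6 $117k) loses 40.
Talus's own top route is Route 4 ($102k), but forcing Talus→Route 4 and reassigning the rest optimally gives only $500k — worse by 52.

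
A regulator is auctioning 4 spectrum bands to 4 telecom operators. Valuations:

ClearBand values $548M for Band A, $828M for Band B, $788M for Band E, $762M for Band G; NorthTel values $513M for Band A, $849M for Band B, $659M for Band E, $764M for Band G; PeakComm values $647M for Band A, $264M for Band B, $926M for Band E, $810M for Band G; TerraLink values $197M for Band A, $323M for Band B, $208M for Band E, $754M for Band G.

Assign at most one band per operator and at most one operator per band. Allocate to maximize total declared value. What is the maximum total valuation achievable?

Optimal: ClearBand→Band A ($548M), NorthTel→Band B ($849M), PeakComm→Band E ($926M), TerraLink→Band G ($754M) — total 548+849+926+754 = $3077M.
Column-greedy (each band in turn goes to its best remaining operator) gives $3038M, worse by 39.
Swapping ClearBand↔PeakComm (ClearBand→Band E $788M, PeakComm→Band A $647M) loses 39.

Maximum total: $3077M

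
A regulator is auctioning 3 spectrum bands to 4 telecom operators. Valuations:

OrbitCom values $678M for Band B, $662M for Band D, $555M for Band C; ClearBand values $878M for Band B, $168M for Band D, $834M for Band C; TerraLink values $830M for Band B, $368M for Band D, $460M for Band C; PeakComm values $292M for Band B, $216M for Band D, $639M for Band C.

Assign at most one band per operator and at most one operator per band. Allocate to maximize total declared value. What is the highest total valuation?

Maximum total: $2326M

Optimal: TerraLink→Band B ($830M), OrbitCom→Band D ($662M), ClearBand→Band C ($834M) — total 830+662+834 = $2326M.
Max-entry greedy (repeatedly take the single best remaining cell) gives $2179M, worse by 147.
Swapping OrbitCom↔TerraLink (OrbitCom→Band B $678M, TerraLink→Band D $368M) loses 446.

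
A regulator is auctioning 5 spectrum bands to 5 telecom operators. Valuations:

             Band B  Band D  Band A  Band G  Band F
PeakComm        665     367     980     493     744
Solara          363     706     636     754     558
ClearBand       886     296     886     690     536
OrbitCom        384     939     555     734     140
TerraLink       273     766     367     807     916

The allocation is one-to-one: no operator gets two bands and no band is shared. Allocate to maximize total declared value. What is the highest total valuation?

Maximum total: $4475M

This is a one-to-one assignment (maximum-weight bipartite matching).
Optimal: PeakComm→Band A ($980M), Solara→Band G ($754M), ClearBand→Band B ($886M), OrbitCom→Band D ($939M), TerraLink→Band F ($916M) — total 980+754+886+939+916 = $4475M.
Column-greedy (each band in turn goes to its best remaining operator) gives $4170M, worse by 305.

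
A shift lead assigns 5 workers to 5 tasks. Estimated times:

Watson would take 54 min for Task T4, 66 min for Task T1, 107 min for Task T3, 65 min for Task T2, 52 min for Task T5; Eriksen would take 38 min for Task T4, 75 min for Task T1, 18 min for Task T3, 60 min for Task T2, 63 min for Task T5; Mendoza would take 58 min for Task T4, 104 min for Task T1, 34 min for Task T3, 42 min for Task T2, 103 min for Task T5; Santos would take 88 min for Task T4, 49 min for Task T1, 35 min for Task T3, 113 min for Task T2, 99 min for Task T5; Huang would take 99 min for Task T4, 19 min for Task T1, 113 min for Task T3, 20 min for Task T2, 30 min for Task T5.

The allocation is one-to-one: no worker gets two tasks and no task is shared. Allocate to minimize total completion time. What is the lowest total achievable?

This is a one-to-one assignment (minimum-cost bipartite matching).
Optimal: Watson→Task T5 (52 min), Eriksen→Task T4 (38 min), Mendoza→Task T2 (42 min), Santos→Task T3 (35 min), Huang→Task T1 (19 min) — total 52+38+42+35+19 = 186 min.
Row-greedy (each worker in turn takes its cheapest remaining task) gives 260 min, worse by 74.
Next-best assignment: Watson→Task T4, Eriksen→Task T3, Mendoza→Task T2, Santos→Task T1, Huang→Task T5 = 193 min.

Min total: 186 min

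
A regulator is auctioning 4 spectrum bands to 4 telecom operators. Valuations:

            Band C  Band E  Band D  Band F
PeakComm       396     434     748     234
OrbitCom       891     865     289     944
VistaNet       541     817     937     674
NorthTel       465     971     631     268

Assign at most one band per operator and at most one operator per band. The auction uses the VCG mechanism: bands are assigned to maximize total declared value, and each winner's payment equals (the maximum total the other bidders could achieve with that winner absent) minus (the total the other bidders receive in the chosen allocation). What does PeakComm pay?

PeakComm pays $316M.

Efficient allocation: PeakComm→Band D ($748M), OrbitCom→Band C ($891M), VistaNet→Band F ($674M), NorthTel→Band E ($971M); total welfare W = $3284M.
PeakComm receives Band D at value $748M, so the others get W − 748 = $2536M.
Without PeakComm: best allocation of the remaining 3 bidders over all 4 bands is OrbitCom→Band F ($944M), VistaNet→Band D ($937M), NorthTel→Band E ($971M), total $2852M.
VCG payment = (others' best without PeakComm) − (others' welfare with PeakComm) = 2852 − 2536 = $316M.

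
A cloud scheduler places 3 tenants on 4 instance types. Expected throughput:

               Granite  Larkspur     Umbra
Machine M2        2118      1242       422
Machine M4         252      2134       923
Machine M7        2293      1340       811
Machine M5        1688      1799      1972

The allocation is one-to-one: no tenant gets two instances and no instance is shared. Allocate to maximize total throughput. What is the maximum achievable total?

Optimal: Granite→Machine M7 (2293 ops/s), Larkspur→Machine M4 (2134 ops/s), Umbra→Machine M5 (1972 ops/s) — total 2293+2134+1972 = 6399 ops/s.
Column-greedy (each instance in turn goes to its best remaining tenant) gives 5063 ops/s, worse by 1336.
Next-best assignment: Granite→Machine M2, Larkspur→Machine M4, Umbra→Machine M5 = 6224 ops/s.

Max total: 6399 ops/s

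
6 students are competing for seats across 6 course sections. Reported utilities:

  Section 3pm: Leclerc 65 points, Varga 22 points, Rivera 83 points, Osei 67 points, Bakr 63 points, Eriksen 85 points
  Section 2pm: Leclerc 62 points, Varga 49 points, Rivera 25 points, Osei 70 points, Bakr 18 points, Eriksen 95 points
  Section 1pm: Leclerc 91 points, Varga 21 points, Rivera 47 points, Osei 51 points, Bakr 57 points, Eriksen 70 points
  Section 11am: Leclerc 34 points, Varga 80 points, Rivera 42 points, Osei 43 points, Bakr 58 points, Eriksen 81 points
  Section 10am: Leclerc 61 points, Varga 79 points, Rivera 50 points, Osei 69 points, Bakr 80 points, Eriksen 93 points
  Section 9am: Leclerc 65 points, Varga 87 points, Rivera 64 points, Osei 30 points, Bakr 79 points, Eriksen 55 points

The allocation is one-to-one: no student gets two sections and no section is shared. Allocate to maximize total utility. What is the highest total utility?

Max total: 497 points

Treat this as an assignment problem: match each student to one section.
Optimal: Leclerc→Section 1pm (91 points), Varga→Section 11am (80 points), Rivera→Section 3pm (83 points), Osei→Section 10am (69 points), Bakr→Section 9am (79 points), Eriksen→Section 2pm (95 points) — total 91+80+83+69+79+95 = 497 points.
Column-greedy (each section in turn goes to its best remaining student) gives 470 points, worse by 27.
Next-best assignment: Leclerc→Section 1pm, Varga→Section 11am, Rivera→Section 3pm, Osei→Section 2pm, Bakr→Section 9am, Eriksen→Section 10am = 496 points.
Checked against all permutations: 497 points is optimal.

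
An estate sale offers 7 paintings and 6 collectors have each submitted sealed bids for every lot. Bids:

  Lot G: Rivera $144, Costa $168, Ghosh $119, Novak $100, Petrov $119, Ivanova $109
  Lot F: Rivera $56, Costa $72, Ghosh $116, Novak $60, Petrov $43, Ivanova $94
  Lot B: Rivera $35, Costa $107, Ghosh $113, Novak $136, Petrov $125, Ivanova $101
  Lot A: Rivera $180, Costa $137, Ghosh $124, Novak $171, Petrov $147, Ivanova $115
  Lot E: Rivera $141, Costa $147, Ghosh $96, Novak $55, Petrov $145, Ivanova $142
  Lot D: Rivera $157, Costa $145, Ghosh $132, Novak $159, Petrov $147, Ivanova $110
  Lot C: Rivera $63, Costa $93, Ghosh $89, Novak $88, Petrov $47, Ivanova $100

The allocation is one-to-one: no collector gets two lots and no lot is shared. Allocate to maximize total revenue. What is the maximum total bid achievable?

Optimal: Rivera→Lot A ($180), Costa→Lot G ($168), Ghosh→Lot F ($116), Novak→Lot D ($159), Petrov→Lot B ($125), Ivanova→Lot E ($142) — total 180+168+116+159+125+142 = $890.
Column-greedy (each lot in turn goes to its best remaining collector) gives $855, worse by 35.
Swapping Costa↔Novak (Costa→Lot D $145, Novak→Lot G $100) loses 82.

Max total: $890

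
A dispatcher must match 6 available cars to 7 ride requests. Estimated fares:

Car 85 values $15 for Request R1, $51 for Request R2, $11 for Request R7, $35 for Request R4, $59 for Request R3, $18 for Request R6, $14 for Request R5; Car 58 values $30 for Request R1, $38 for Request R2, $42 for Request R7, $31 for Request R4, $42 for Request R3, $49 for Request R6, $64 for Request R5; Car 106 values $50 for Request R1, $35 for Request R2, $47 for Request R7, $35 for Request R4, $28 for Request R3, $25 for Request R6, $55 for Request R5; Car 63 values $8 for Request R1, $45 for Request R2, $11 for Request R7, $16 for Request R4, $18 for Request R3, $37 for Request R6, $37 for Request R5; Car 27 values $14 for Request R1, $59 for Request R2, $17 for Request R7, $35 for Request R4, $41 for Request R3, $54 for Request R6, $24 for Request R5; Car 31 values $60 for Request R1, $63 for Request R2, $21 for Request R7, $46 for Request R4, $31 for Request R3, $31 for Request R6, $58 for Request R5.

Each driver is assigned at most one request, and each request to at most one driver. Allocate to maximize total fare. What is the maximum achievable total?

Max total: $329

This is a one-to-one assignment (maximum-weight bipartite matching).
Optimal: Car 85→Request R3 ($59), Car 58→Request R5 ($64), Car 106→Request R7 ($47), Car 63→Request R2 ($45), Car 27→Request R6 ($54), Car 31→Request R1 ($60) — total 59+64+47+45+54+60 = $329.
Column-greedy (each request in turn goes to its best remaining driver) gives $280, worse by 49.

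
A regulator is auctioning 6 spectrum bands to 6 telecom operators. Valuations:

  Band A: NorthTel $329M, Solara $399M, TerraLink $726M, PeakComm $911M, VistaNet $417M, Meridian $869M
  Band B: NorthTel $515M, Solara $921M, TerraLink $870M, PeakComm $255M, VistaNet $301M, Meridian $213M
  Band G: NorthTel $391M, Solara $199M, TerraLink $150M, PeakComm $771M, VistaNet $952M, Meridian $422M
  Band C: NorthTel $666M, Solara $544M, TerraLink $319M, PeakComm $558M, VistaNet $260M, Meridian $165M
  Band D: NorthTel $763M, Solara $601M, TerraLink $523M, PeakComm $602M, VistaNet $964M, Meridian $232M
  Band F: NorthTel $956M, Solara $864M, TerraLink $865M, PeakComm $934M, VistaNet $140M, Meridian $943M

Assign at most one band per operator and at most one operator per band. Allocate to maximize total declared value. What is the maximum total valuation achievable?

This is the linear assignment problem.
Optimal: NorthTel→Band C ($666M), Solara→Band B ($921M), TerraLink→Band F ($865M), PeakComm→Band G ($771M), VistaNet→Band D ($964M), Meridian→Band A ($869M) — total 666+921+865+771+964+869 = $5056M.
Checked against all permutations: $5056M is optimal.

Maximum total: $5056M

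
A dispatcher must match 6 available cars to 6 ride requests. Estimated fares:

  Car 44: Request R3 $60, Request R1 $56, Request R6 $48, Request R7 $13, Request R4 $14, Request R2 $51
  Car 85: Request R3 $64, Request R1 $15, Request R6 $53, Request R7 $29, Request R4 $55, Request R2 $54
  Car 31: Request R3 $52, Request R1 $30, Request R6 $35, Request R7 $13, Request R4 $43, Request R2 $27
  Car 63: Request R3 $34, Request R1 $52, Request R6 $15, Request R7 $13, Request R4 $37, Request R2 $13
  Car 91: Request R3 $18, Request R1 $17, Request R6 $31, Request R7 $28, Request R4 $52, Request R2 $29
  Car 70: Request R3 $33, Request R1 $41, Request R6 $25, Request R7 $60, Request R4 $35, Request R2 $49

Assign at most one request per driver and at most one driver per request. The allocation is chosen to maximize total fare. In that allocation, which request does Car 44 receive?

Car 44 receives Request R2.

Optimal: Car 44→Request R2 ($51), Car 85→Request R6 ($53), Car 31→Request R3 ($52), Car 63→Request R1 ($52), Car 91→Request R4 ($52), Car 70→Request R7 ($60) — total 51+53+52+52+52+60 = $320.
Max-entry greedy (repeatedly take the single best remaining cell) gives $280, worse by 40.
Every other assignment is strictly worse.
Car 44's own top request is Request R3 ($60), but forcing Car 44→Request R3 and reassigning the rest optimally gives only $313 — worse by 7.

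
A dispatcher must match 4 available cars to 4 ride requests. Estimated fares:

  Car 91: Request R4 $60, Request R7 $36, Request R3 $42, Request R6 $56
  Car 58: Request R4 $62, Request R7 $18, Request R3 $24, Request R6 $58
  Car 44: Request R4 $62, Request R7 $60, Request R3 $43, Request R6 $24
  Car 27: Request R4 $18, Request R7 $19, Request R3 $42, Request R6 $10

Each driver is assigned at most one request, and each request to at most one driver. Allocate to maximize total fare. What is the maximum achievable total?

Maximum total: $220

Optimal: Car 91→Request R4 ($60), Car 58→Request R6 ($58), Car 44→Request R7 ($60), Car 27→Request R3 ($42) — total 60+58+60+42 = $220.
Column-greedy (each request in turn goes to its best remaining driver) gives $174, worse by 46.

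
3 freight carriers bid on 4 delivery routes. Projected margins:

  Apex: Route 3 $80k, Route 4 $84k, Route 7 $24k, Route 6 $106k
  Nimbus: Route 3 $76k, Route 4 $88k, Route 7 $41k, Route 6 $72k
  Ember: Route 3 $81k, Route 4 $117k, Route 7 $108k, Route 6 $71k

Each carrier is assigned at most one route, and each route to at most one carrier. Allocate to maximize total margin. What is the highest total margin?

Maximum total: $302k

Optimal: Apex→Route 6 ($106k), Nimbus→Route 4 ($88k), Ember→Route 7 ($108k) — total 106+88+108 = $302k.
Max-entry greedy (repeatedly take the single best remaining cell) gives $299k, worse by 3.
No other one-to-one assignment exceeds $302k.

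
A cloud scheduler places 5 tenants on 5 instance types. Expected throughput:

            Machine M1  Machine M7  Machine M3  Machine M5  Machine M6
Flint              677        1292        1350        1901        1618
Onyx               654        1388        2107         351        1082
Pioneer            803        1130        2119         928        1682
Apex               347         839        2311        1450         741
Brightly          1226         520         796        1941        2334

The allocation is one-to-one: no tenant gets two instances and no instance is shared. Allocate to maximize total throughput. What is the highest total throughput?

Max total: 8737 ops/s

Optimal: Flint→Machine M5 (1901 ops/s), Onyx→Machine M7 (1388 ops/s), Pioneer→Machine M1 (803 ops/s), Apex→Machine M3 (2311 ops/s), Brightly→Machine M6 (2334 ops/s) — total 1901+1388+803+2311+2334 = 8737 ops/s.
Row-greedy (each tenant in turn takes its best remaining instance) gives 7755 ops/s, worse by 982.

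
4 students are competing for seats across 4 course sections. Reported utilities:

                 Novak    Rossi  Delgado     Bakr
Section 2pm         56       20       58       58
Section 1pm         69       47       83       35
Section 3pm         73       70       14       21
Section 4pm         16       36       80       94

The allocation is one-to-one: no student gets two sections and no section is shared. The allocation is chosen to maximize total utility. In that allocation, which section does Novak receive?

This is the linear assignment problem.
Optimal: Novak→Section 2pm (56 points), Rossi→Section 3pm (70 points), Delgado→Section 1pm (83 points), Bakr→Section 4pm (94 points) — total 56+70+83+94 = 303 points.
Novak's own top section is Section 3pm (73 points), but forcing Novak→Section 3pm and reassigning the rest optimally gives only 272 points — worse by 31.

Novak receives Section 2pm.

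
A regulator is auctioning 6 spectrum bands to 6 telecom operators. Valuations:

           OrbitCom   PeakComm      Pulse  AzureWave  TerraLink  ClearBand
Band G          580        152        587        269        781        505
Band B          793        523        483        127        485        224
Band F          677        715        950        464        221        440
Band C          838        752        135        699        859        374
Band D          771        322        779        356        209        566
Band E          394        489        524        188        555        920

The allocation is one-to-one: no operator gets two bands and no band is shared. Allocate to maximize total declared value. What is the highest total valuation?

Treat this as an assignment problem: match each operator to one band.
Optimal: OrbitCom→Band B ($793M), PeakComm→Band F ($715M), Pulse→Band D ($779M), AzureWave→Band C ($699M), TerraLink→Band G ($781M), ClearBand→Band E ($920M) — total 793+715+779+699+781+920 = $4687M.
Max-entry greedy (repeatedly take the single best remaining cell) gives $4030M, worse by 657.

Maximum total: $4687M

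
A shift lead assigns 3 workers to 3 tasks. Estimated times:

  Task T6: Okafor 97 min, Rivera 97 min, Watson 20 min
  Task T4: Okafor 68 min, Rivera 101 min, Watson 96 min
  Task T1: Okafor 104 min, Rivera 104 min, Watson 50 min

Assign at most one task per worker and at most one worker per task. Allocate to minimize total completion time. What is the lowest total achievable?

Minimum total: 192 min

Optimal: Okafor→Task T4 (68 min), Rivera→Task T1 (104 min), Watson→Task T6 (20 min) — total 68+104+20 = 192 min.
Row-greedy (each worker in turn takes its cheapest remaining task) gives 215 min, worse by 23.
Next-best assignment: Okafor→Task T4, Rivera→Task T6, Watson→Task T1 = 215 min.
Every other assignment is strictly worse.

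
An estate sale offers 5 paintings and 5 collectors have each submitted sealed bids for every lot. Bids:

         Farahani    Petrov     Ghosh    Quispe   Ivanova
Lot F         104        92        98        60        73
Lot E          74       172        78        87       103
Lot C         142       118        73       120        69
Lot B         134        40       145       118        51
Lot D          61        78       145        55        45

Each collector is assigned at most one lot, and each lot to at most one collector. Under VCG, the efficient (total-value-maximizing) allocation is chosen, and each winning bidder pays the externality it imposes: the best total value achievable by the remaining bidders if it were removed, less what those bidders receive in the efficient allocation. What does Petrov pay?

Efficient allocation: Farahani→Lot C ($142), Petrov→Lot E ($172), Ghosh→Lot D ($145), Quispe→Lot B ($118), Ivanova→Lot F ($73); total welfare W = $650.
Petrov receives Lot E at value $172, so the others get W − 172 = $478.
Without Petrov: best allocation of the remaining 4 bidders over all 5 lots is Farahani→Lot C ($142), Ghosh→Lot D ($145), Quispe→Lot B ($118), Ivanova→Lot E ($103), total $508.
VCG payment = (others' best without Petrov) − (others' welfare with Petrov) = 508 − 478 = $30.

Petrov pays $30.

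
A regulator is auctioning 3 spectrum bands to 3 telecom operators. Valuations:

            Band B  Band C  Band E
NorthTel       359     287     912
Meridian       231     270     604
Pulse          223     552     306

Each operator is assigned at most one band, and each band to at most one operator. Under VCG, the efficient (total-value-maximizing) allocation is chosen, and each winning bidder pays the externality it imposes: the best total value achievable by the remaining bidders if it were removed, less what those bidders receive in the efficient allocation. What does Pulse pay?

Efficient allocation: NorthTel→Band E ($912M), Meridian→Band B ($231M), Pulse→Band C ($552M); total welfare W = $1695M.
Pulse receives Band C at value $552M, so the others get W − 552 = $1143M.
Without Pulse: best allocation of the remaining 2 bidders over all 3 bands is NorthTel→Band E ($912M), Meridian→Band C ($270M), total $1182M.
VCG payment = (others' best without Pulse) − (others' welfare with Pulse) = 1182 − 1143 = $39M.

Pulse pays $39M.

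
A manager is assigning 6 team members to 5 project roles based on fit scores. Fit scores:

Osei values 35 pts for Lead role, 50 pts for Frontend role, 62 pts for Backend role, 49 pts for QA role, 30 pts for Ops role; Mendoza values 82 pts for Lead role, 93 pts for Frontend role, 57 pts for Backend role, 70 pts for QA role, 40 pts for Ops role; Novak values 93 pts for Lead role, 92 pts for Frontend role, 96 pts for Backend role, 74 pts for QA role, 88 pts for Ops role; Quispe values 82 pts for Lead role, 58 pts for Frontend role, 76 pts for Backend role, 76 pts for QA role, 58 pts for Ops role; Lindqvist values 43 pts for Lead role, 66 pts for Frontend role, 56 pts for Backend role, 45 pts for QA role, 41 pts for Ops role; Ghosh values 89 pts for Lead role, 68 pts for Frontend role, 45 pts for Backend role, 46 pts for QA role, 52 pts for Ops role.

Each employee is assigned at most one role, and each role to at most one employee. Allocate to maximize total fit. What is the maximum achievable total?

Treat this as an assignment problem: match each employee to one role.
Optimal: Ghosh→Lead role (89 pts), Mendoza→Frontend role (93 pts), Osei→Backend role (62 pts), Quispe→QA role (76 pts), Novak→Ops role (88 pts) — total 89+93+62+76+88 = 408 pts.
Max-entry greedy (repeatedly take the single best remaining cell) gives 395 pts, worse by 13.
Next-best assignment: Ghosh→Lead role, Mendoza→Frontend role, Lindqvist→Backend role, Quispe→QA role, Novak→Ops role = 402 pts.

Max total: 408 pts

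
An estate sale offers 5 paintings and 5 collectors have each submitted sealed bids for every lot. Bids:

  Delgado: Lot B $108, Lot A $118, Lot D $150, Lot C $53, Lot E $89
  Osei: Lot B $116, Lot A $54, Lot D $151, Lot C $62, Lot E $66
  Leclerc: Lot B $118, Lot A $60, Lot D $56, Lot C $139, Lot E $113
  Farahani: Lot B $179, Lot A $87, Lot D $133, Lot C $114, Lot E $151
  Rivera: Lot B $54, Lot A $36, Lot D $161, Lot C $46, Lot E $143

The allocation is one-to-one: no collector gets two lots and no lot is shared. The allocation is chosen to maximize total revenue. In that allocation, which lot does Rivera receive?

Rivera receives Lot E.

This is a one-to-one assignment (maximum-weight bipartite matching).
Optimal: Delgado→Lot A ($118), Osei→Lot D ($151), Leclerc→Lot C ($139), Farahani→Lot B ($179), Rivera→Lot E ($143) — total 118+151+139+179+143 = $730.
Column-greedy (each lot in turn goes to its best remaining collector) gives $663, worse by 67.
Every other assignment is strictly worse.
Rivera's own top lot is Lot D ($161), but forcing Rivera→Lot D and reassigning the rest optimally gives only $685 — worse by 45.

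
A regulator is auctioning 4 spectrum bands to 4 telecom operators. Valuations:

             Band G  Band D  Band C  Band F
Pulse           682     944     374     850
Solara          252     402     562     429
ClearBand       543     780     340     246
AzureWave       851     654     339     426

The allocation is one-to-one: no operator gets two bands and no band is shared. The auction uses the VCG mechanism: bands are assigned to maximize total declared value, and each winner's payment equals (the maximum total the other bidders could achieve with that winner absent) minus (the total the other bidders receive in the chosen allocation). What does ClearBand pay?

ClearBand pays $94M.

Efficient allocation: Pulse→Band F ($850M), Solara→Band C ($562M), ClearBand→Band D ($780M), AzureWave→Band G ($851M); total welfare W = $3043M.
ClearBand receives Band D at value $780M, so the others get W − 780 = $2263M.
Without ClearBand: best allocation of the remaining 3 bidders over all 4 bands is Pulse→Band D ($944M), Solara→Band C ($562M), AzureWave→Band G ($851M), total $2357M.
VCG payment = (others' best without ClearBand) − (others' welfare with ClearBand) = 2357 − 2263 = $94M.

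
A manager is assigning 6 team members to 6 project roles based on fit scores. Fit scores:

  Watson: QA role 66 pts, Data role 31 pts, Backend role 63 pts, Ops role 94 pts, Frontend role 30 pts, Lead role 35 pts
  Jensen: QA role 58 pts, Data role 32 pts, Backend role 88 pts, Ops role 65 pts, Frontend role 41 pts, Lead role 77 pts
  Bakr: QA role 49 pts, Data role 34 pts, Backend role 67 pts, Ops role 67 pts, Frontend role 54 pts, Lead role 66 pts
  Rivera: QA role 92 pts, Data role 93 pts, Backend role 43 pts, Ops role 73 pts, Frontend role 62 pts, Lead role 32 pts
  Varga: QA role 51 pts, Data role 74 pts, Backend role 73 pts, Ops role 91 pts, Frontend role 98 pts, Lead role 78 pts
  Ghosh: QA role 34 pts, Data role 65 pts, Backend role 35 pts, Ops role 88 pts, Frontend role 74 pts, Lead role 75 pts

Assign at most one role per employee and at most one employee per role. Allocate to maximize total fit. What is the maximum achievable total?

Treat this as an assignment problem: match each employee to one role.
Optimal: Watson→Ops role (94 pts), Jensen→Backend role (88 pts), Bakr→Lead role (66 pts), Rivera→QA role (92 pts), Varga→Frontend role (98 pts), Ghosh→Data role (65 pts) — total 94+88+66+92+98+65 = 503 pts.
Row-greedy (each employee in turn takes its best remaining role) gives 473 pts, worse by 30.
Swapping Varga↔Jensen (Varga→Backend role 73 pts, Jensen→Frontend role 41 pts) loses 72.
Every other assignment is strictly worse.

Max total: 503 pts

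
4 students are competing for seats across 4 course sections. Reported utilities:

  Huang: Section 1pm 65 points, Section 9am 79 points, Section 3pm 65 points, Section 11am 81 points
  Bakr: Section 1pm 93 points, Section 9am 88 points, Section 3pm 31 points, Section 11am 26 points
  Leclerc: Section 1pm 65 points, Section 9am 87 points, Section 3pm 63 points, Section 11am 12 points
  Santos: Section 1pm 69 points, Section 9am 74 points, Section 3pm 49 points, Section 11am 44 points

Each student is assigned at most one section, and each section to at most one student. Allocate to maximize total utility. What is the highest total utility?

Max total: 311 points

Optimal: Huang→Section 11am (81 points), Bakr→Section 1pm (93 points), Leclerc→Section 3pm (63 points), Santos→Section 9am (74 points) — total 81+93+63+74 = 311 points.
Row-greedy (each student in turn takes its best remaining section) gives 310 points, worse by 1.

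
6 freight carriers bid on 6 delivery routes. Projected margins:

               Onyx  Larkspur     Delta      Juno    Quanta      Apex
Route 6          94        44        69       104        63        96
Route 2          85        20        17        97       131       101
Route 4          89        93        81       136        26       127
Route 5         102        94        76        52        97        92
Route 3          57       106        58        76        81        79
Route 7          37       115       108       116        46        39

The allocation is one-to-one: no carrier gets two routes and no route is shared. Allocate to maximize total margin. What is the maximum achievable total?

Maximum total: $679k

Optimal: Onyx→Route 5 ($102k), Larkspur→Route 3 ($106k), Delta→Route 7 ($108k), Juno→Route 4 ($136k), Quanta→Route 2 ($131k), Apex→Route 6 ($96k) — total 102+106+108+136+131+96 = $679k.
Row-greedy (each carrier in turn takes its best remaining route) gives $612k, worse by 67.
Checked against all permutations: $679k is optimal.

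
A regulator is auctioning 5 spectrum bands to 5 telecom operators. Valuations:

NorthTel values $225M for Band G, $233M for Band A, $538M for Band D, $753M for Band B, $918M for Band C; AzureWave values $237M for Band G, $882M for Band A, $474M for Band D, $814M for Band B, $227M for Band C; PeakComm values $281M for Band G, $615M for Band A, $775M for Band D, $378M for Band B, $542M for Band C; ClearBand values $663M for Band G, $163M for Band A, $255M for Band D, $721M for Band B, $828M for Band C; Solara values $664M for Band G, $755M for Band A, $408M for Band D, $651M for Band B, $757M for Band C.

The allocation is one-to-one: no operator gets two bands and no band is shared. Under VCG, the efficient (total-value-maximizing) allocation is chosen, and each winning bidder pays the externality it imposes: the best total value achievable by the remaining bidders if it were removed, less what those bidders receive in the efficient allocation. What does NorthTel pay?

Efficient allocation: NorthTel→Band C ($918M), AzureWave→Band A ($882M), PeakComm→Band D ($775M), ClearBand→Band B ($721M), Solara→Band G ($664M); total welfare W = $3960M.
NorthTel receives Band C at value $918M, so the others get W − 918 = $3042M.
Without NorthTel: best allocation of the remaining 4 bidders over all 5 bands is AzureWave→Band B ($814M), PeakComm→Band D ($775M), ClearBand→Band C ($828M), Solara→Band A ($755M), total $3172M.
VCG payment = (others' best without NorthTel) − (others' welfare with NorthTel) = 3172 − 3042 = $130M.

NorthTel pays $130M.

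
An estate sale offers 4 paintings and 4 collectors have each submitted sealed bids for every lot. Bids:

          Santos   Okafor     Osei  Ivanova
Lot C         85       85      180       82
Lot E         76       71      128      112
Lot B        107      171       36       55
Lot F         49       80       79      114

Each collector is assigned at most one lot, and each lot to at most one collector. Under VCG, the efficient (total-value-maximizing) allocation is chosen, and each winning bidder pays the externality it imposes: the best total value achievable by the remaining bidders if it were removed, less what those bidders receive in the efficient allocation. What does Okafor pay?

Okafor pays $31.

Efficient allocation: Santos→Lot E ($76), Okafor→Lot B ($171), Osei→Lot C ($180), Ivanova→Lot F ($114); total welfare W = $541.
Okafor receives Lot B at value $171, so the others get W − 171 = $370.
Without Okafor: best allocation of the remaining 3 bidders over all 4 lots is Santos→Lot B ($107), Osei→Lot C ($180), Ivanova→Lot F ($114), total $401.
VCG payment = (others' best without Okafor) − (others' welfare with Okafor) = 401 − 370 = $31.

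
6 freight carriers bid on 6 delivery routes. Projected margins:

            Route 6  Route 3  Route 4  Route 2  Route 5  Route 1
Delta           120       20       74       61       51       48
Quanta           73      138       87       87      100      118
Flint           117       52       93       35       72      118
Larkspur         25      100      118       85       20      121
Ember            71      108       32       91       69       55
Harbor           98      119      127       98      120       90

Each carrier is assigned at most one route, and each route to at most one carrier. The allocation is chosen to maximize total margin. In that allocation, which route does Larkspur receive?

Larkspur receives Route 4.

This is the linear assignment problem.
Optimal: Delta→Route 6 ($120k), Quanta→Route 3 ($138k), Flint→Route 1 ($118k), Larkspur→Route 4 ($118k), Ember→Route 2 ($91k), Harbor→Route 5 ($120k) — total 120+138+118+118+91+120 = $705k.
Max-entry greedy (repeatedly take the single best remaining cell) gives $669k, worse by 36.
Swapping Delta↔Flint (Delta→Route 1 $48k, Flint→Route 6 $117k) loses 73.
Larkspur's own top route is Route 1 ($121k), but forcing Larkspur→Route 1 and reassigning the rest optimally gives only $683k — worse by 22.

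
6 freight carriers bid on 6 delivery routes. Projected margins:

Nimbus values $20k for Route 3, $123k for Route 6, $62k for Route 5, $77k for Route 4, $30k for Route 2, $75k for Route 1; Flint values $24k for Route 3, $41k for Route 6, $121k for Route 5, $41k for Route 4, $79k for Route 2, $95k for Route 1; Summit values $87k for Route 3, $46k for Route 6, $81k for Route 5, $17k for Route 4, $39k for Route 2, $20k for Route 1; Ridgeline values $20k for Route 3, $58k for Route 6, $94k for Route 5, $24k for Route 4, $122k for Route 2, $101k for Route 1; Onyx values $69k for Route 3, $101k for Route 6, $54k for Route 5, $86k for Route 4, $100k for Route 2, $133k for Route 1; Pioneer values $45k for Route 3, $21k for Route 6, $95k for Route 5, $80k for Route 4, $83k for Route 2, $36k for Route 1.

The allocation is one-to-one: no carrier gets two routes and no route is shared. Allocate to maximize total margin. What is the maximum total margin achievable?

Optimal: Nimbus→Route 6 ($123k), Flint→Route 5 ($121k), Summit→Route 3 ($87k), Ridgeline→Route 2 ($122k), Onyx→Route 1 ($133k), Pioneer→Route 4 ($80k) — total 123+121+87+122+133+80 = $666k.
Column-greedy (each route in turn goes to its best remaining carrier) gives $575k, worse by 91.
No other one-to-one assignment exceeds $666k.

Maximum total: $666k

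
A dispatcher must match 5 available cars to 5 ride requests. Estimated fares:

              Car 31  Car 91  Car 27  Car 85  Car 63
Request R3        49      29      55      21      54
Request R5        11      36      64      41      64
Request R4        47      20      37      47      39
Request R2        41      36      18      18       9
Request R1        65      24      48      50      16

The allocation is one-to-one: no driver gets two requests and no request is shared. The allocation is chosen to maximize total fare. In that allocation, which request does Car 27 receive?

Optimal: Car 31→Request R1 ($65), Car 91→Request R2 ($36), Car 27→Request R3 ($55), Car 85→Request R4 ($47), Car 63→Request R5 ($64) — total 65+36+55+47+64 = $267.
Swapping Car 63↔Car 27 (Car 63→Request R3 $54, Car 27→Request R5 $64) loses 1.
Every other assignment is strictly worse.
Car 27's own top request is Request R5 ($64), but forcing Car 27→Request R5 and reassigning the rest optimally gives only $266 — worse by 1.

Car 27 receives Request R3.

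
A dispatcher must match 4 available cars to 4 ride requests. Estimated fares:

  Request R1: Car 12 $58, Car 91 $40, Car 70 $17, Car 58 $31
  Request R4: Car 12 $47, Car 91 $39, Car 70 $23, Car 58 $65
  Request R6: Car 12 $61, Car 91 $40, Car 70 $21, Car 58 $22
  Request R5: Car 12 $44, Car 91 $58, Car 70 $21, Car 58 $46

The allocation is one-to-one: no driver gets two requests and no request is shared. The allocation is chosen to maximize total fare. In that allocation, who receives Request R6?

This is a one-to-one assignment (maximum-weight bipartite matching).
Optimal: Car 12→Request R1 ($58), Car 91→Request R5 ($58), Car 70→Request R6 ($21), Car 58→Request R4 ($65) — total 58+58+21+65 = $202.
Next-best assignment: Car 12→Request R6, Car 91→Request R5, Car 70→Request R1, Car 58→Request R4 = $201.
Swapping Car 70↔Car 58 (Car 70→Request R4 $23, Car 58→Request R6 $22) loses 41.
No other one-to-one assignment exceeds $202.
Car 70's own top request is Request R4 ($23), but forcing Car 70→Request R4 and reassigning the rest optimally gives only $173 — worse by 29.

Car 70 receives Request R6.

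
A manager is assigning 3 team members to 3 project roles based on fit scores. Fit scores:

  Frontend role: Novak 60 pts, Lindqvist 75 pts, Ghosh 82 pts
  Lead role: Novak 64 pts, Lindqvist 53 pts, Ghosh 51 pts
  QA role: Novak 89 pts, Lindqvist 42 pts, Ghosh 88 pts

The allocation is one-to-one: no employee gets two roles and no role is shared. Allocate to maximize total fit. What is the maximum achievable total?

This is a one-to-one assignment (maximum-weight bipartite matching).
Optimal: Novak→Lead role (64 pts), Lindqvist→Frontend role (75 pts), Ghosh→QA role (88 pts) — total 64+75+88 = 227 pts.
Row-greedy (each employee in turn takes its best remaining role) gives 215 pts, worse by 12.
No other one-to-one assignment exceeds 227 pts.

Max total: 227 pts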